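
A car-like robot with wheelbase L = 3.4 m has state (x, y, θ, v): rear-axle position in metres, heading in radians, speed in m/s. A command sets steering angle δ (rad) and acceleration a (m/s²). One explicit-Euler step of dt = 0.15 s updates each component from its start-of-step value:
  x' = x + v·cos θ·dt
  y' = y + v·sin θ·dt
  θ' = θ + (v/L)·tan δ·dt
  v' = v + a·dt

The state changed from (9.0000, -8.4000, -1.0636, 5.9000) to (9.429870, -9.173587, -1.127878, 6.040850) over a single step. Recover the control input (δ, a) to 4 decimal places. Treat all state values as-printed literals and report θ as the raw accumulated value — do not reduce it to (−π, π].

a = (v'−v)/dt = (0.140850)/0.15 = 0.9390
Δθ = θ'−θ = -0.064278;  (v·dt/L) = 5.9000·0.15/3.4 = 0.260294
tan δ = Δθ·L/(v·dt) = -0.246944  →  δ = -0.2421

δ = -0.2421, a = 0.9390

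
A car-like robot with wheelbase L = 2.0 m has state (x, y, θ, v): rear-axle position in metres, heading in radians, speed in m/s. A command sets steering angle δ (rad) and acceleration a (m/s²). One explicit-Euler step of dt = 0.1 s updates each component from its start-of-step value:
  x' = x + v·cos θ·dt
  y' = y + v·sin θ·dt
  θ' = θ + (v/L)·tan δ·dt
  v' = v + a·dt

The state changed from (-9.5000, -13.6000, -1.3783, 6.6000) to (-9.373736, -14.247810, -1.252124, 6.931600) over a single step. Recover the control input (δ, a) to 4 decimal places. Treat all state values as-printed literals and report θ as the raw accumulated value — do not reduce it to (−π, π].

a = (v'−v)/dt = (0.331600)/0.1 = 3.3160
Δθ = θ'−θ = 0.126176;  (v·dt/L) = 6.6000·0.1/2.0 = 0.330000
tan δ = Δθ·L/(v·dt) = 0.382352  →  δ = 0.3652

δ = 0.3652, a = 3.3160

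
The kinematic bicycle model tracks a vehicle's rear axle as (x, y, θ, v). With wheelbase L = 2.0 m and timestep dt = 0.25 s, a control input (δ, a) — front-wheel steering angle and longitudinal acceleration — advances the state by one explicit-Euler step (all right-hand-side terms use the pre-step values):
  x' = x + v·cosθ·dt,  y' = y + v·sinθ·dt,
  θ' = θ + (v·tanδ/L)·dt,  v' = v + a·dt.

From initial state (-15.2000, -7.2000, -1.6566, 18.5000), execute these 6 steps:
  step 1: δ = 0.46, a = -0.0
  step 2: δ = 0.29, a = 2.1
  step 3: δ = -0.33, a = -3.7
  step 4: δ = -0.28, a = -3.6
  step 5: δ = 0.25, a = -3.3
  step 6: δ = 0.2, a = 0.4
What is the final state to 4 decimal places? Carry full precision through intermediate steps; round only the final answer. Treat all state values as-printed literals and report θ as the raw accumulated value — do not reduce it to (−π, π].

after step 1 (δ=0.46, a=-0.0): (-15.596355, -11.807985, -0.510875, 18.500000)
after step 2 (δ=0.29, a=2.1): (-11.561888, -14.069335, 0.179205, 19.025000)
after step 3 (δ=-0.33, a=-3.7): (-6.881806, -13.221547, -0.635362, 18.100000)
after step 4 (δ=-0.28, a=-3.6): (-3.239829, -15.906994, -1.285954, 17.200000)
after step 5 (δ=0.25, a=-3.3): (-2.031502, -20.033729, -0.736969, 16.375000)
after step 6 (δ=0.2, a=0.4): (0.999958, -22.784918, -0.322047, 16.475000)

(1.0000, -22.7849, -0.3220, 16.4750)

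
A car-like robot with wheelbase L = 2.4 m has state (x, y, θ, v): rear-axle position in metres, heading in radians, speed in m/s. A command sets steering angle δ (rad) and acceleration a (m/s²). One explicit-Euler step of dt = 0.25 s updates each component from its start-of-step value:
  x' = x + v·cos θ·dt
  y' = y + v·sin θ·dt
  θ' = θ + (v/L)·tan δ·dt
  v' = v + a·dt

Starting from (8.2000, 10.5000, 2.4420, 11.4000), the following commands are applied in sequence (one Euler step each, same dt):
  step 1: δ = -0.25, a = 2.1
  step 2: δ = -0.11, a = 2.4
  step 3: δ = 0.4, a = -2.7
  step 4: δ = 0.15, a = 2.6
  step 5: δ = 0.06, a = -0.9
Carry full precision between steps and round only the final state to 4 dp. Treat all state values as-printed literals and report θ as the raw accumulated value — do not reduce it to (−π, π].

(-2.2322, 20.5599, 2.8180, 12.2750)

after step 1 (δ=-0.25, a=2.1): (6.019452, 12.335132, 2.138781, 11.925000)
after step 2 (δ=-0.11, a=2.4): (4.415734, 14.848286, 2.001587, 12.525000)
after step 3 (δ=0.4, a=-2.7): (3.108158, 17.693452, 2.553200, 11.850000)
after step 4 (δ=0.15, a=2.6): (0.643850, 19.337712, 2.739758, 12.500000)
after step 5 (δ=0.06, a=-0.9): (-2.232228, 20.559925, 2.817976, 12.275000)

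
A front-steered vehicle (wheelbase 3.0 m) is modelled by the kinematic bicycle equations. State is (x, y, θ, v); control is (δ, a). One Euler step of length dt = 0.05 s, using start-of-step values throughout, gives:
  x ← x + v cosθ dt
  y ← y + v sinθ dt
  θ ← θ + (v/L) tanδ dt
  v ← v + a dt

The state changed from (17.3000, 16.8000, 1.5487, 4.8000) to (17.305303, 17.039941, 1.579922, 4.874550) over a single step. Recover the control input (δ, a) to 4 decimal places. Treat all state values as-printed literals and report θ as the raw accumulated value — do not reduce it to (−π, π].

δ = 0.3721, a = 1.4910

a = (v'−v)/dt = (0.074550)/0.05 = 1.4910
Δθ = θ'−θ = 0.031222;  (v·dt/L) = 4.8000·0.05/3.0 = 0.080000
tan δ = Δθ·L/(v·dt) = 0.390275  →  δ = 0.3721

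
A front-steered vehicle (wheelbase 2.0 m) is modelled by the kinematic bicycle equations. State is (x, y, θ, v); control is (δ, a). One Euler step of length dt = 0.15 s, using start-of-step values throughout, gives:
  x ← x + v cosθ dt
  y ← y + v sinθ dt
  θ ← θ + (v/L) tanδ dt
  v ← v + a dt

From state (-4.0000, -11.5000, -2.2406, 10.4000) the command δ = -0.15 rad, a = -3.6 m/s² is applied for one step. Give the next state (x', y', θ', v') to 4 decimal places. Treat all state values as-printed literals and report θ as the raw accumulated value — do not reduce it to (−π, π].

(-4.9685, -12.7230, -2.3585, 9.8600)

x' = -4.0000 + 10.4000·cos(-2.2406)·0.15 = -4.9685
y' = -11.5000 + 10.4000·sin(-2.2406)·0.15 = -12.7230
θ' = -2.2406 + (10.4000/2.0)·tan(-0.15)·0.15 = -2.3585
v' = 10.4000 − 3.6000·0.15 = 9.8600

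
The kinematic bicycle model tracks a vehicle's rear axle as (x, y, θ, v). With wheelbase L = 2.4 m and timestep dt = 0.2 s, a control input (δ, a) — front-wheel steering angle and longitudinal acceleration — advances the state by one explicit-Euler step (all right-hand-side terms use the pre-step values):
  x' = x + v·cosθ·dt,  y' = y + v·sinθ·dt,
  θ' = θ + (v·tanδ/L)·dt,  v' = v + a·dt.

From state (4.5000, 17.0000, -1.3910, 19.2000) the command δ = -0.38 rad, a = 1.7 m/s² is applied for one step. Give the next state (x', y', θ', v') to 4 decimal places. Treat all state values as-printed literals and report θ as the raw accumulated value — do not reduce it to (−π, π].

(5.1867, 13.2219, -2.0301, 19.5400)

x' = 4.5000 + 19.2000·cos(-1.3910)·0.2 = 5.1867
y' = 17.0000 + 19.2000·sin(-1.3910)·0.2 = 13.2219
θ' = -1.3910 + (19.2000/2.4)·tan(-0.38)·0.2 = -2.0301
v' = 19.2000 + 1.7000·0.2 = 19.5400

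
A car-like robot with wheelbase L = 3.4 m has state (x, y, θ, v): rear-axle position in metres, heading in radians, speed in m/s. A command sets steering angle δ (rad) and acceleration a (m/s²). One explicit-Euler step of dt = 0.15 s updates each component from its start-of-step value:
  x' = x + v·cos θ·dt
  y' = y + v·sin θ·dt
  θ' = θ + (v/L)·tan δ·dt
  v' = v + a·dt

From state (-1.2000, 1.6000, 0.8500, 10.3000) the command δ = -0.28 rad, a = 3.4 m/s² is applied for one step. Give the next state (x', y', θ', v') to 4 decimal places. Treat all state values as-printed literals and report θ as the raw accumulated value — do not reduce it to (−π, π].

x' = -1.2000 + 10.3000·cos(0.8500)·0.15 = -0.1803
y' = 1.6000 + 10.3000·sin(0.8500)·0.15 = 2.7607
θ' = 0.8500 + (10.3000/3.4)·tan(-0.28)·0.15 = 0.7193
v' = 10.3000 + 3.4000·0.15 = 10.8100

(-0.1803, 2.7607, 0.7193, 10.8100)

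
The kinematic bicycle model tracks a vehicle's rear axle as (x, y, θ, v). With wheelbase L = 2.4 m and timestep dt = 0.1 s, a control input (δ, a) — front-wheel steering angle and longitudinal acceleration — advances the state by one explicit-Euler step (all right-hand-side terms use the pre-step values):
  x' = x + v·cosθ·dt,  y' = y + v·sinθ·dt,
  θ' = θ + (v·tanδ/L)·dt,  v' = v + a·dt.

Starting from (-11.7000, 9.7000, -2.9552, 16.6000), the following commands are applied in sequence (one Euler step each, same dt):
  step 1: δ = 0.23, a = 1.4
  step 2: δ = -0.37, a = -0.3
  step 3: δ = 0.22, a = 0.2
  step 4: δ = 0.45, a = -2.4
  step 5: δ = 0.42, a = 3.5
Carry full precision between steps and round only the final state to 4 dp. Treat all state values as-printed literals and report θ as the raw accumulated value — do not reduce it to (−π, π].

(-19.5863, 7.4138, -2.2645, 16.8400)

after step 1 (δ=0.23, a=1.4): (-13.331247, 9.392377, -2.793251, 16.740000)
after step 2 (δ=-0.37, a=-0.3): (-14.904707, 8.820974, -3.063785, 16.710000)
after step 3 (δ=0.22, a=0.2): (-16.570651, 8.691089, -2.908090, 16.730000)
after step 4 (δ=0.45, a=-2.4): (-18.198249, 8.303980, -2.571361, 16.490000)
after step 5 (δ=0.42, a=3.5): (-19.586338, 7.413805, -2.264528, 16.840000)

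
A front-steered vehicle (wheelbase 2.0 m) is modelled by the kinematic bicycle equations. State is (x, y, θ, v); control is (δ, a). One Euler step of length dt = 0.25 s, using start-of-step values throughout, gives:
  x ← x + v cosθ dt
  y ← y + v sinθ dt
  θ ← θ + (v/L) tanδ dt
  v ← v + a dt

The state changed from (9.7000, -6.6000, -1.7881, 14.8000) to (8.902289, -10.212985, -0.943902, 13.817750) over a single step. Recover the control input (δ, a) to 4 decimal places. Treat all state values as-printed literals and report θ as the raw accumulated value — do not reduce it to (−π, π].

a = (v'−v)/dt = (-0.982250)/0.25 = -3.9290
Δθ = θ'−θ = 0.844198;  (v·dt/L) = 14.8000·0.25/2.0 = 1.850000
tan δ = Δθ·L/(v·dt) = 0.456323  →  δ = 0.4281

δ = 0.4281, a = -3.9290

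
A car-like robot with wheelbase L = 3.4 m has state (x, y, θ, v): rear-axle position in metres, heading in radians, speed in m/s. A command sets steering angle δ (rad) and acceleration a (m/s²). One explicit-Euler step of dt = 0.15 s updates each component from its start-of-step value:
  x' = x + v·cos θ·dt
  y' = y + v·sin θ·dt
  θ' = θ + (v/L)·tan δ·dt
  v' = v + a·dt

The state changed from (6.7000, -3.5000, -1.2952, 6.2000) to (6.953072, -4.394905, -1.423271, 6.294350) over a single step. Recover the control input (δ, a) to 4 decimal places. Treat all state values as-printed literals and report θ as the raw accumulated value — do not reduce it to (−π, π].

δ = -0.4379, a = 0.6290

a = (v'−v)/dt = (0.094350)/0.15 = 0.6290
Δθ = θ'−θ = -0.128071;  (v·dt/L) = 6.2000·0.15/3.4 = 0.273529
tan δ = Δθ·L/(v·dt) = -0.468217  →  δ = -0.4379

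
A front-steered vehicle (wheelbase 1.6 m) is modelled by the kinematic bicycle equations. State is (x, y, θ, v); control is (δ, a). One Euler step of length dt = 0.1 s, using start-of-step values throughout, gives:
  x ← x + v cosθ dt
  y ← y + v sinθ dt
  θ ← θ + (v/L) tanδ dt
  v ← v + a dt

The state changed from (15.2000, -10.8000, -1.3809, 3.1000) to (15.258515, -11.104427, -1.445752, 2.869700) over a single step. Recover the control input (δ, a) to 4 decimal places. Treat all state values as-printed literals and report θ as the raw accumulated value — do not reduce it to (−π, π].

a = (v'−v)/dt = (-0.230300)/0.1 = -2.3030
Δθ = θ'−θ = -0.064852;  (v·dt/L) = 3.1000·0.1/1.6 = 0.193750
tan δ = Δθ·L/(v·dt) = -0.334720  →  δ = -0.3230

δ = -0.3230, a = -2.3030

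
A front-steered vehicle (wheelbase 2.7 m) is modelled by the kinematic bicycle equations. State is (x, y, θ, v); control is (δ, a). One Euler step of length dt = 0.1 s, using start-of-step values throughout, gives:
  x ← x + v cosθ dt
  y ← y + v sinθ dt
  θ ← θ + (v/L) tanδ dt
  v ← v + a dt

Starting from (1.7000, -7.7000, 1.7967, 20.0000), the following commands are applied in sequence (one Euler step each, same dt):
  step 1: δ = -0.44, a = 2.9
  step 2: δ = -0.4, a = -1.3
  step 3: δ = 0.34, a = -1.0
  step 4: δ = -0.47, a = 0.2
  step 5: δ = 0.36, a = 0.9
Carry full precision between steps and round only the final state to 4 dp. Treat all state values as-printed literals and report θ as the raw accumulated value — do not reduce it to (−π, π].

(3.7684, 1.7691, 1.2969, 20.1700)

after step 1 (δ=-0.44, a=2.9): (1.252026, -5.750816, 1.447974, 20.290000)
after step 2 (δ=-0.4, a=-1.3): (1.500607, -3.737101, 1.130252, 20.160000)
after step 3 (δ=0.34, a=-1.0): (2.360293, -1.913589, 1.394376, 20.060000)
after step 4 (δ=-0.47, a=0.2): (2.712359, 0.061275, 1.016976, 20.080000)
after step 5 (δ=0.36, a=0.9): (3.768447, 1.769122, 1.296908, 20.170000)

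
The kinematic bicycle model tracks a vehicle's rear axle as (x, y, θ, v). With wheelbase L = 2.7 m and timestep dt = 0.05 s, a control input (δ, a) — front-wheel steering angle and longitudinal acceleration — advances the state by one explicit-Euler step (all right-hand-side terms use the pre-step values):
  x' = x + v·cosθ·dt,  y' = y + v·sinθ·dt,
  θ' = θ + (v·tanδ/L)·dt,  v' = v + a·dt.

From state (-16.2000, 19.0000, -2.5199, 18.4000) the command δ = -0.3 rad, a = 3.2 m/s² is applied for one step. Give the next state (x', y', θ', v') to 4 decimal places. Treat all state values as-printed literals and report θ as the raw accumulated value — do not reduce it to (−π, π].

(-16.9479, 18.4642, -2.6253, 18.5600)

x' = -16.2000 + 18.4000·cos(-2.5199)·0.05 = -16.9479
y' = 19.0000 + 18.4000·sin(-2.5199)·0.05 = 18.4642
θ' = -2.5199 + (18.4000/2.7)·tan(-0.3)·0.05 = -2.6253
v' = 18.4000 + 3.2000·0.05 = 18.5600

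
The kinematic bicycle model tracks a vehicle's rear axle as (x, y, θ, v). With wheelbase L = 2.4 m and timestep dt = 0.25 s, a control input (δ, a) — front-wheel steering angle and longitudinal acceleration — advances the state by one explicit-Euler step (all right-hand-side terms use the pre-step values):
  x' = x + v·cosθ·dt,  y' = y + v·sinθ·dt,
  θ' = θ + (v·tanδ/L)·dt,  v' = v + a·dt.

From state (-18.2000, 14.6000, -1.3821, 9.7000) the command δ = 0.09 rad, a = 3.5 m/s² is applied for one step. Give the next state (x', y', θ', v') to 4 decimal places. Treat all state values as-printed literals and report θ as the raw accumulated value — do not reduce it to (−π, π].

x' = -18.2000 + 9.7000·cos(-1.3821)·0.25 = -17.7451
y' = 14.6000 + 9.7000·sin(-1.3821)·0.25 = 12.2180
θ' = -1.3821 + (9.7000/2.4)·tan(0.09)·0.25 = -1.2909
v' = 9.7000 + 3.5000·0.25 = 10.5750

(-17.7451, 12.2180, -1.2909, 10.5750)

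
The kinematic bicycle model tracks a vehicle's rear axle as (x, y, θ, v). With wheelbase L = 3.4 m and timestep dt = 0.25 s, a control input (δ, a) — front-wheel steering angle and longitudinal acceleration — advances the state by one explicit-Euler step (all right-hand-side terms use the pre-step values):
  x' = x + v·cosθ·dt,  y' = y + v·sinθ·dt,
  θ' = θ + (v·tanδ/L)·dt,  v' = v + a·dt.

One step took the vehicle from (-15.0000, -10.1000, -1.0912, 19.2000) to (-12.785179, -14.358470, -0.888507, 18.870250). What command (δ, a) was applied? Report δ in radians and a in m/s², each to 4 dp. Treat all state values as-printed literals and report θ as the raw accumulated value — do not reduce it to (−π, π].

a = (v'−v)/dt = (-0.329750)/0.25 = -1.3190
Δθ = θ'−θ = 0.202693;  (v·dt/L) = 19.2000·0.25/3.4 = 1.411765
tan δ = Δθ·L/(v·dt) = 0.143574  →  δ = 0.1426

δ = 0.1426, a = -1.3190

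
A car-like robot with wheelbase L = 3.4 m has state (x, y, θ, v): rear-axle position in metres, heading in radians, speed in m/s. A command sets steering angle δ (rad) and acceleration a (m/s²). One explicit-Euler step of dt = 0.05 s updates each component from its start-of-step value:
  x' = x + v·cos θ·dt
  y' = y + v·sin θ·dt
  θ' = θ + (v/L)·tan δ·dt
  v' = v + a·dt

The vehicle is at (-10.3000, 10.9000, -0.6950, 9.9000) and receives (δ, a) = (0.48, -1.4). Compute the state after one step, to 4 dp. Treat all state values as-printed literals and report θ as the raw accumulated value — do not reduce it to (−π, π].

x' = -10.3000 + 9.9000·cos(-0.6950)·0.05 = -9.9198
y' = 10.9000 + 9.9000·sin(-0.6950)·0.05 = 10.5830
θ' = -0.6950 + (9.9000/3.4)·tan(0.48)·0.05 = -0.6192
v' = 9.9000 − 1.4000·0.05 = 9.8300

(-9.9198, 10.5830, -0.6192, 9.8300)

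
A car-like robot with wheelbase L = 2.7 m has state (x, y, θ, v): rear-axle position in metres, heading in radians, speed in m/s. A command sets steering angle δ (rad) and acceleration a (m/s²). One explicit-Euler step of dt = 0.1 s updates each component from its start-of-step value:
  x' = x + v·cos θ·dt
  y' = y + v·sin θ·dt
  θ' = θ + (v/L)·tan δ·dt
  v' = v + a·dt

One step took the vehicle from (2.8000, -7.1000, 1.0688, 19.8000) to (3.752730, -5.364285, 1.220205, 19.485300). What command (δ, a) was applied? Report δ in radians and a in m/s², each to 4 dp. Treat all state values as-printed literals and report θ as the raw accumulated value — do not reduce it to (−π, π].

δ = 0.2036, a = -3.1470

a = (v'−v)/dt = (-0.314700)/0.1 = -3.1470
Δθ = θ'−θ = 0.151405;  (v·dt/L) = 19.8000·0.1/2.7 = 0.733333
tan δ = Δθ·L/(v·dt) = 0.206461  →  δ = 0.2036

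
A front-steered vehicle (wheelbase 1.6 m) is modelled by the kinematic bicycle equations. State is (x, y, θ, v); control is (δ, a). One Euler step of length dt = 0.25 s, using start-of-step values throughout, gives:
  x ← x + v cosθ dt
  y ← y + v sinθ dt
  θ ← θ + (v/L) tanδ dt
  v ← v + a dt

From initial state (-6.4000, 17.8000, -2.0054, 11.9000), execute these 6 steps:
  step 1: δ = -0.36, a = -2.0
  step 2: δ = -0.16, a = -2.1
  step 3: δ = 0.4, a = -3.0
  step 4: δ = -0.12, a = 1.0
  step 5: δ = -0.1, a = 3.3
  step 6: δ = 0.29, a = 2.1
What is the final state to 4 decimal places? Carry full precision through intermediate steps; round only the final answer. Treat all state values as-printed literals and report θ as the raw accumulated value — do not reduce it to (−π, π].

after step 1 (δ=-0.36, a=-2.0): (-7.652627, 15.101565, -2.705274, 11.400000)
after step 2 (δ=-0.16, a=-2.1): (-10.235620, 13.897138, -2.992731, 10.875000)
after step 3 (δ=0.4, a=-3.0): (-12.924302, 13.493914, -2.274313, 10.125000)
after step 4 (δ=-0.12, a=1.0): (-14.561777, 11.563654, -2.465073, 10.375000)
after step 5 (δ=-0.1, a=3.3): (-16.584271, 9.939752, -2.627725, 11.200000)
after step 6 (δ=0.29, a=2.1): (-19.022651, 8.563415, -2.105503, 11.725000)

(-19.0227, 8.5634, -2.1055, 11.7250)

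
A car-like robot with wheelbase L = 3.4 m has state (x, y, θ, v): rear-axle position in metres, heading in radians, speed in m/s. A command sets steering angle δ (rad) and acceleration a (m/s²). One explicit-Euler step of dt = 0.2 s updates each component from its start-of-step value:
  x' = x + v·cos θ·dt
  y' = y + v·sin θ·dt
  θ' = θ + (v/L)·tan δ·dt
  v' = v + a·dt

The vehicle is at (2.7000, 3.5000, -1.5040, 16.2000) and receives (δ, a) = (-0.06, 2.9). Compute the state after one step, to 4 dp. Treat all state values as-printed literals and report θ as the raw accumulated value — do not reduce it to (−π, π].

(2.9163, 0.2672, -1.5612, 16.7800)

x' = 2.7000 + 16.2000·cos(-1.5040)·0.2 = 2.9163
y' = 3.5000 + 16.2000·sin(-1.5040)·0.2 = 0.2672
θ' = -1.5040 + (16.2000/3.4)·tan(-0.06)·0.2 = -1.5612
v' = 16.2000 + 2.9000·0.2 = 16.7800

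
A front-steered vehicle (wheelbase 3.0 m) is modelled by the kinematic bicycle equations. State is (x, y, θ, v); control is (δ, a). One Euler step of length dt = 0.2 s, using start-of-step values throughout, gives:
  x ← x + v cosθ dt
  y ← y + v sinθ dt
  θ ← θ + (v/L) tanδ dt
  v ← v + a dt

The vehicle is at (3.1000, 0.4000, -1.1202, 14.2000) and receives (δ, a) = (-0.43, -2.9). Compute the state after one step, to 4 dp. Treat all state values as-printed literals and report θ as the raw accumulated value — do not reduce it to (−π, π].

x' = 3.1000 + 14.2000·cos(-1.1202)·0.2 = 4.3368
y' = 0.4000 + 14.2000·sin(-1.1202)·0.2 = -2.1565
θ' = -1.1202 + (14.2000/3.0)·tan(-0.43)·0.2 = -1.5544
v' = 14.2000 − 2.9000·0.2 = 13.6200

(4.3368, -2.1565, -1.5544, 13.6200)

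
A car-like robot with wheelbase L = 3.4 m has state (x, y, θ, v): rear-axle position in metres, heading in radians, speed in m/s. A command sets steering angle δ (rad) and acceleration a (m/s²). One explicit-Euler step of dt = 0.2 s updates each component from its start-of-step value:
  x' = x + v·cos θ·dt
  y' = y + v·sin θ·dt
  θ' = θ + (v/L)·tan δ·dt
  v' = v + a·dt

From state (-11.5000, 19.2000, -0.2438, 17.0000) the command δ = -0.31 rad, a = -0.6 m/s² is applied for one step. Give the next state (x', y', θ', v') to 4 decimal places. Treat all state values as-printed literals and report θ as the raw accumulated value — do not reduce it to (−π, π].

x' = -11.5000 + 17.0000·cos(-0.2438)·0.2 = -8.2005
y' = 19.2000 + 17.0000·sin(-0.2438)·0.2 = 18.3793
θ' = -0.2438 + (17.0000/3.4)·tan(-0.31)·0.2 = -0.5641
v' = 17.0000 − 0.6000·0.2 = 16.8800

(-8.2005, 18.3793, -0.5641, 16.8800)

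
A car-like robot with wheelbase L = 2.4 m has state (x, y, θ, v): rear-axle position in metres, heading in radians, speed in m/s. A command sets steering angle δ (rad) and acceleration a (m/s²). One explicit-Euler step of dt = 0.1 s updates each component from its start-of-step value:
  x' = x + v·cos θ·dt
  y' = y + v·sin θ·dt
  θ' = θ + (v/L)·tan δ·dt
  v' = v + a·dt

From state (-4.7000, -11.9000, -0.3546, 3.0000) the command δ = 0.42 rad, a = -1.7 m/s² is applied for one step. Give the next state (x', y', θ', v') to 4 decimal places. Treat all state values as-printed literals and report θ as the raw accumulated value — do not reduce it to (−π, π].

(-4.4187, -12.0042, -0.2988, 2.8300)

x' = -4.7000 + 3.0000·cos(-0.3546)·0.1 = -4.4187
y' = -11.9000 + 3.0000·sin(-0.3546)·0.1 = -12.0042
θ' = -0.3546 + (3.0000/2.4)·tan(0.42)·0.1 = -0.2988
v' = 3.0000 − 1.7000·0.1 = 2.8300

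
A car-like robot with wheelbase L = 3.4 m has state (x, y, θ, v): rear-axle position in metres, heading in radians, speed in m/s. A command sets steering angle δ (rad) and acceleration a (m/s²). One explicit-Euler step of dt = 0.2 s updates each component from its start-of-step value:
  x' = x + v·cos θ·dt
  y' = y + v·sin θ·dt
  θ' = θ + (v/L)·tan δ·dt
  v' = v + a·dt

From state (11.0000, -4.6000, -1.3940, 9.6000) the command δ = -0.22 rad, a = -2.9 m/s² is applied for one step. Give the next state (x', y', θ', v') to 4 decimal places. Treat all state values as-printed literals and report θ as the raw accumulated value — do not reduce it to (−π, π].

(11.3377, -6.4901, -1.5203, 9.0200)

x' = 11.0000 + 9.6000·cos(-1.3940)·0.2 = 11.3377
y' = -4.6000 + 9.6000·sin(-1.3940)·0.2 = -6.4901
θ' = -1.3940 + (9.6000/3.4)·tan(-0.22)·0.2 = -1.5203
v' = 9.6000 − 2.9000·0.2 = 9.0200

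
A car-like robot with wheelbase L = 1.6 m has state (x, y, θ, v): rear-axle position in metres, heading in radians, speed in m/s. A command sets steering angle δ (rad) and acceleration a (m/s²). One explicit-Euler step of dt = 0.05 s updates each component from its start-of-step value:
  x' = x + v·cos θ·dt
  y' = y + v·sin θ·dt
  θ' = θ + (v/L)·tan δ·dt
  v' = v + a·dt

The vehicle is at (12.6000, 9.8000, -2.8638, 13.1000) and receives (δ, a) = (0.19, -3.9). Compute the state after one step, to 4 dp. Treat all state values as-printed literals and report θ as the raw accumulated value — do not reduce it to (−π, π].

x' = 12.6000 + 13.1000·cos(-2.8638)·0.05 = 11.9701
y' = 9.8000 + 13.1000·sin(-2.8638)·0.05 = 9.6204
θ' = -2.8638 + (13.1000/1.6)·tan(0.19)·0.05 = -2.7851
v' = 13.1000 − 3.9000·0.05 = 12.9050

(11.9701, 9.6204, -2.7851, 12.9050)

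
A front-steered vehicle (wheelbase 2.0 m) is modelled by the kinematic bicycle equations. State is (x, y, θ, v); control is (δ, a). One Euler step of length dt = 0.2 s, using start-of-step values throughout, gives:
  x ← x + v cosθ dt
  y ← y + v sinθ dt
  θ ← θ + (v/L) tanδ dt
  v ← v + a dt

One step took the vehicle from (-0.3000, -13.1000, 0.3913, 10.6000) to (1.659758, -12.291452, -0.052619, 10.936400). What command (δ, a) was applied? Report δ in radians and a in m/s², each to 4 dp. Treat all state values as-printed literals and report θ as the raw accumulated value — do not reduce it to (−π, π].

δ = -0.3966, a = 1.6820

a = (v'−v)/dt = (0.336400)/0.2 = 1.6820
Δθ = θ'−θ = -0.443919;  (v·dt/L) = 10.6000·0.2/2.0 = 1.060000
tan δ = Δθ·L/(v·dt) = -0.418792  →  δ = -0.3966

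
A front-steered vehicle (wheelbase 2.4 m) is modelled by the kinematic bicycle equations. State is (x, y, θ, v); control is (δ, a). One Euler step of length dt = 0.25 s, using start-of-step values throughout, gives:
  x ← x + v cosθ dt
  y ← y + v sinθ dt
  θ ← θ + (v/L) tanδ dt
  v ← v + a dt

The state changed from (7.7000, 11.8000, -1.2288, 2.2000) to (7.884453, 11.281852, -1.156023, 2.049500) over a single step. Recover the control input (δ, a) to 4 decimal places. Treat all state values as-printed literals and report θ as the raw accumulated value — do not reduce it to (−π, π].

δ = 0.3075, a = -0.6020

a = (v'−v)/dt = (-0.150500)/0.25 = -0.6020
Δθ = θ'−θ = 0.072777;  (v·dt/L) = 2.2000·0.25/2.4 = 0.229167
tan δ = Δθ·L/(v·dt) = 0.317572  →  δ = 0.3075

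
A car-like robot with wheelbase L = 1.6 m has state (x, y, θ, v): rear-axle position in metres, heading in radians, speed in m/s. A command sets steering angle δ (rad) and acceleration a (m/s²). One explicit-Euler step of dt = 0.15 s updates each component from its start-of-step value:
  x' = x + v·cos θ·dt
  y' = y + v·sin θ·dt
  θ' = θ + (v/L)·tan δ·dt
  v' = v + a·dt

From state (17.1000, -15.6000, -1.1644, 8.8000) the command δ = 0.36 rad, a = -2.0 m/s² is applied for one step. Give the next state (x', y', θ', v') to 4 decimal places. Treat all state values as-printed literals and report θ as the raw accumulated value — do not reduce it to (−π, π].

(17.6218, -16.8125, -0.8539, 8.5000)

x' = 17.1000 + 8.8000·cos(-1.1644)·0.15 = 17.6218
y' = -15.6000 + 8.8000·sin(-1.1644)·0.15 = -16.8125
θ' = -1.1644 + (8.8000/1.6)·tan(0.36)·0.15 = -0.8539
v' = 8.8000 − 2.0000·0.15 = 8.5000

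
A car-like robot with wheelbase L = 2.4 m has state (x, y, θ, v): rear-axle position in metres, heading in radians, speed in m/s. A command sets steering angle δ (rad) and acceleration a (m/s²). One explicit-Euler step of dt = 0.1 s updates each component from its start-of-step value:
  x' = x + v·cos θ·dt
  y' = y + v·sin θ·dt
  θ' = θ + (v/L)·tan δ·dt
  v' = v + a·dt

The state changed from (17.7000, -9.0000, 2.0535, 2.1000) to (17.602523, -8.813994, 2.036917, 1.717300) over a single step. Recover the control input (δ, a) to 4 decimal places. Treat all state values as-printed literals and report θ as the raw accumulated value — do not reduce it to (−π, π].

δ = -0.1873, a = -3.8270

a = (v'−v)/dt = (-0.382700)/0.1 = -3.8270
Δθ = θ'−θ = -0.016583;  (v·dt/L) = 2.1000·0.1/2.4 = 0.087500
tan δ = Δθ·L/(v·dt) = -0.189520  →  δ = -0.1873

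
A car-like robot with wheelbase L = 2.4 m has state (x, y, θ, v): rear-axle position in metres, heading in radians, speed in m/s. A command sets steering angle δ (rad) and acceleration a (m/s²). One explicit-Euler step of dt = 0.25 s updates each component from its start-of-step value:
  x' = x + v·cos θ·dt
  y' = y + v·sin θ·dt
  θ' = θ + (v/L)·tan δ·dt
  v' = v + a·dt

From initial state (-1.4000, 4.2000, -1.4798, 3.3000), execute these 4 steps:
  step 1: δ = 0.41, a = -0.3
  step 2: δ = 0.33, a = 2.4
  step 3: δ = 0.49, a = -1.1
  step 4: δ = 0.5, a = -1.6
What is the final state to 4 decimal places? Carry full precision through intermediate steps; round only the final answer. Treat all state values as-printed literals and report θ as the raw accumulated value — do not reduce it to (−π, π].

(-0.3228, 0.9507, -0.8008, 3.1500)

after step 1 (δ=0.41, a=-0.3): (-1.325032, 3.378413, -1.330396, 3.225000)
after step 2 (δ=0.33, a=2.4): (-1.133070, 2.595349, -1.215329, 3.825000)
after step 3 (δ=0.49, a=-1.1): (-0.800267, 1.698880, -1.002807, 3.550000)
after step 4 (δ=0.5, a=-1.6): (-0.322847, 0.950732, -0.800789, 3.150000)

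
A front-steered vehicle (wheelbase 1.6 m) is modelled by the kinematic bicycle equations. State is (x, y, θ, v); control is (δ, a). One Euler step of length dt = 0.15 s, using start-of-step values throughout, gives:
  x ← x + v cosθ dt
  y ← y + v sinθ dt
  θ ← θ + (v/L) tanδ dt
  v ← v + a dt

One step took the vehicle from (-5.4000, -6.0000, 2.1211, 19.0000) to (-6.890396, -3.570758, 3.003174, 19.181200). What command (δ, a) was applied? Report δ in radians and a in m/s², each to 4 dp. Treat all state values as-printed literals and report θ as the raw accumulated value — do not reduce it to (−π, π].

a = (v'−v)/dt = (0.181200)/0.15 = 1.2080
Δθ = θ'−θ = 0.882074;  (v·dt/L) = 19.0000·0.15/1.6 = 1.781250
tan δ = Δθ·L/(v·dt) = 0.495199  →  δ = 0.4598

δ = 0.4598, a = 1.2080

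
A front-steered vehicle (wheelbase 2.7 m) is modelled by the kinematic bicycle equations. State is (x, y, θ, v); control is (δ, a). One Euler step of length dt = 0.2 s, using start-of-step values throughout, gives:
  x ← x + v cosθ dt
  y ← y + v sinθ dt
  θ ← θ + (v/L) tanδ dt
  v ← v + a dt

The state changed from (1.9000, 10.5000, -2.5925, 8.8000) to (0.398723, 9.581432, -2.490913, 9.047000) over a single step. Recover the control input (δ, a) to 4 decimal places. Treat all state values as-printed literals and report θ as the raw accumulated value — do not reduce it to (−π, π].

a = (v'−v)/dt = (0.247000)/0.2 = 1.2350
Δθ = θ'−θ = 0.101587;  (v·dt/L) = 8.8000·0.2/2.7 = 0.651852
tan δ = Δθ·L/(v·dt) = 0.155844  →  δ = 0.1546

δ = 0.1546, a = 1.2350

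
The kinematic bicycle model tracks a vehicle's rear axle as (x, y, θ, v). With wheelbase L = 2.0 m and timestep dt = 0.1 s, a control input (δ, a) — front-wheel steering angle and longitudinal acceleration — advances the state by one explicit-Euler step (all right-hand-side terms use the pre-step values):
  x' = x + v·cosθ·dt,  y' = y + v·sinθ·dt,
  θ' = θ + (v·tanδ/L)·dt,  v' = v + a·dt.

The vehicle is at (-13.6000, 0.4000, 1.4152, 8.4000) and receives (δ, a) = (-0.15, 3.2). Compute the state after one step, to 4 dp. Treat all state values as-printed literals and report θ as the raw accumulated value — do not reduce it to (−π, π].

(-13.4698, 1.2299, 1.3517, 8.7200)

x' = -13.6000 + 8.4000·cos(1.4152)·0.1 = -13.4698
y' = 0.4000 + 8.4000·sin(1.4152)·0.1 = 1.2299
θ' = 1.4152 + (8.4000/2.0)·tan(-0.15)·0.1 = 1.3517
v' = 8.4000 + 3.2000·0.1 = 8.7200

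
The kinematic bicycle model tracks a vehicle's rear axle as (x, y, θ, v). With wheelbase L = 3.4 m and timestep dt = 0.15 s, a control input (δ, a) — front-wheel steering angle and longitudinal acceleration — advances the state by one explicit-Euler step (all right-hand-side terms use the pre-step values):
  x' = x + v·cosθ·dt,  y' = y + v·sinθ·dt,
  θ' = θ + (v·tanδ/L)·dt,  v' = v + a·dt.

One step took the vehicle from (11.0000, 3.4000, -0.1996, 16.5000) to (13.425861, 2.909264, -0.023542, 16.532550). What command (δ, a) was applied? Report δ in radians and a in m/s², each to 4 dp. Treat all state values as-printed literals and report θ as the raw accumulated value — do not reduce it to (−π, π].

a = (v'−v)/dt = (0.032550)/0.15 = 0.2170
Δθ = θ'−θ = 0.176058;  (v·dt/L) = 16.5000·0.15/3.4 = 0.727941
tan δ = Δθ·L/(v·dt) = 0.241857  →  δ = 0.2373

δ = 0.2373, a = 0.2170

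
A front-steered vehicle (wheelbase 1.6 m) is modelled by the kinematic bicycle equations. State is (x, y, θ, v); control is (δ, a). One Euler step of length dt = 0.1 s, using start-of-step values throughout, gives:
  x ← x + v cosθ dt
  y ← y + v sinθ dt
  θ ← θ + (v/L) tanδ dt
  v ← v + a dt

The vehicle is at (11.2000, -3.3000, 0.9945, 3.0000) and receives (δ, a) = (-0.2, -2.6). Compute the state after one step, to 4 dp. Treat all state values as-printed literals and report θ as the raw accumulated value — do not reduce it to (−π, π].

(11.3635, -3.0485, 0.9565, 2.7400)

x' = 11.2000 + 3.0000·cos(0.9945)·0.1 = 11.3635
y' = -3.3000 + 3.0000·sin(0.9945)·0.1 = -3.0485
θ' = 0.9945 + (3.0000/1.6)·tan(-0.2)·0.1 = 0.9565
v' = 3.0000 − 2.6000·0.1 = 2.7400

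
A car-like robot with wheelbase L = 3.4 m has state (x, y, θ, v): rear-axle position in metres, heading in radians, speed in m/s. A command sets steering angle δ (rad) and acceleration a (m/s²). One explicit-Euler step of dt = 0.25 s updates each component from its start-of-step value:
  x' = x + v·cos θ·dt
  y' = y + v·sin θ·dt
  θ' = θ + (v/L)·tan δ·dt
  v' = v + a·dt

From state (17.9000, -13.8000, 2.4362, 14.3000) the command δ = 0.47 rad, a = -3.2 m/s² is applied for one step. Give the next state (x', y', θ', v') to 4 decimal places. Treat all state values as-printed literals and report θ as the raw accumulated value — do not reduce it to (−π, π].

(15.1781, -11.4822, 2.9703, 13.5000)

x' = 17.9000 + 14.3000·cos(2.4362)·0.25 = 15.1781
y' = -13.8000 + 14.3000·sin(2.4362)·0.25 = -11.4822
θ' = 2.4362 + (14.3000/3.4)·tan(0.47)·0.25 = 2.9703
v' = 14.3000 − 3.2000·0.25 = 13.5000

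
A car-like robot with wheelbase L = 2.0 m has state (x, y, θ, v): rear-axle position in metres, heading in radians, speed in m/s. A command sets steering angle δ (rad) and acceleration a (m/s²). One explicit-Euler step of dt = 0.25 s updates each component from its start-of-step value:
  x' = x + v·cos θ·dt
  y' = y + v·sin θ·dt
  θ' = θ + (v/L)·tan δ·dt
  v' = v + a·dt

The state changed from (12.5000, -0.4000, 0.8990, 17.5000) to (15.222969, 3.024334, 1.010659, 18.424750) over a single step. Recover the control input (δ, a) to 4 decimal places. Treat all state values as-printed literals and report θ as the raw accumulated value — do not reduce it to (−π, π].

a = (v'−v)/dt = (0.924750)/0.25 = 3.6990
Δθ = θ'−θ = 0.111659;  (v·dt/L) = 17.5000·0.25/2.0 = 2.187500
tan δ = Δθ·L/(v·dt) = 0.051044  →  δ = 0.0510

δ = 0.0510, a = 3.6990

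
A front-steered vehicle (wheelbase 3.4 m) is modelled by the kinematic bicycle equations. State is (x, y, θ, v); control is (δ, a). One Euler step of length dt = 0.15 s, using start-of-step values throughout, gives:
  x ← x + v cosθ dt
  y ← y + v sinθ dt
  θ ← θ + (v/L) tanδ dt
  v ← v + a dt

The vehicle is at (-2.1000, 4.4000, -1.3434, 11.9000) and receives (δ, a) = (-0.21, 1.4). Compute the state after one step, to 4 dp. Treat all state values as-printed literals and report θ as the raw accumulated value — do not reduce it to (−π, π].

(-1.6976, 2.6610, -1.4553, 12.1100)

x' = -2.1000 + 11.9000·cos(-1.3434)·0.15 = -1.6976
y' = 4.4000 + 11.9000·sin(-1.3434)·0.15 = 2.6610
θ' = -1.3434 + (11.9000/3.4)·tan(-0.21)·0.15 = -1.4553
v' = 11.9000 + 1.4000·0.15 = 12.1100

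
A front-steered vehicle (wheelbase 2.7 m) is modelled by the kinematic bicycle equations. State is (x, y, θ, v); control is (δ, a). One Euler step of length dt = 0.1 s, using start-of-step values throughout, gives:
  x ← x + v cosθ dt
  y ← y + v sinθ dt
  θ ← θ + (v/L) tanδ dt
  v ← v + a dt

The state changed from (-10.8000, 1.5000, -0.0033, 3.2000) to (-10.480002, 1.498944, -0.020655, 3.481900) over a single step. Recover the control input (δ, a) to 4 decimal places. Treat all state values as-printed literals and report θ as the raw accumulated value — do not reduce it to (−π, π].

δ = -0.1454, a = 2.8190

a = (v'−v)/dt = (0.281900)/0.1 = 2.8190
Δθ = θ'−θ = -0.017355;  (v·dt/L) = 3.2000·0.1/2.7 = 0.118519
tan δ = Δθ·L/(v·dt) = -0.146433  →  δ = -0.1454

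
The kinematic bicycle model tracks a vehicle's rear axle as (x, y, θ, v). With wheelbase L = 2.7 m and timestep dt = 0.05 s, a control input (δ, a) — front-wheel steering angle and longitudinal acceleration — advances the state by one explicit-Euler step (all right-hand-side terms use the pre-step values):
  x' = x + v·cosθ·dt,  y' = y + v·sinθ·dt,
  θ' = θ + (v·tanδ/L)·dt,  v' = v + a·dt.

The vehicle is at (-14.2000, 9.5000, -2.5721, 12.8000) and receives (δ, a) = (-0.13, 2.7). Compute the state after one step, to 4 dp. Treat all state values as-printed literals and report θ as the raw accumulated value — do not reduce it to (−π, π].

(-14.7390, 9.1549, -2.6031, 12.9350)

x' = -14.2000 + 12.8000·cos(-2.5721)·0.05 = -14.7390
y' = 9.5000 + 12.8000·sin(-2.5721)·0.05 = 9.1549
θ' = -2.5721 + (12.8000/2.7)·tan(-0.13)·0.05 = -2.6031
v' = 12.8000 + 2.7000·0.05 = 12.9350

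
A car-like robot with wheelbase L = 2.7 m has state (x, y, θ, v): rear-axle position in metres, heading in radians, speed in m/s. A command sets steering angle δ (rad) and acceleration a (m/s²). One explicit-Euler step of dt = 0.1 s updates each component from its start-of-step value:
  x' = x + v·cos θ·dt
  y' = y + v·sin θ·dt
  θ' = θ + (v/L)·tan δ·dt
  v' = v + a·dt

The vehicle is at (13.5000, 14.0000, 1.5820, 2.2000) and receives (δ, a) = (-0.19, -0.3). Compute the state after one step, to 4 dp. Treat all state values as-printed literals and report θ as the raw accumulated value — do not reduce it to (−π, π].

(13.4975, 14.2200, 1.5663, 2.1700)

x' = 13.5000 + 2.2000·cos(1.5820)·0.1 = 13.4975
y' = 14.0000 + 2.2000·sin(1.5820)·0.1 = 14.2200
θ' = 1.5820 + (2.2000/2.7)·tan(-0.19)·0.1 = 1.5663
v' = 2.2000 − 0.3000·0.1 = 2.1700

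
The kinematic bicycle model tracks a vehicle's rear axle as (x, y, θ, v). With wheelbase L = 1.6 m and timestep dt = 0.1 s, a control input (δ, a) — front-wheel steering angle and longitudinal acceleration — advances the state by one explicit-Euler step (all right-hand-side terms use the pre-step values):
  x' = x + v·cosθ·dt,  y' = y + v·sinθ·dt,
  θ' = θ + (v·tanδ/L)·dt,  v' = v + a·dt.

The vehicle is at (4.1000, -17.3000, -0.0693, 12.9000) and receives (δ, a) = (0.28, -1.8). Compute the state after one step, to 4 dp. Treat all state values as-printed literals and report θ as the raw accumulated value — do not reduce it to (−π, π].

(5.3869, -17.3893, 0.1625, 12.7200)

x' = 4.1000 + 12.9000·cos(-0.0693)·0.1 = 5.3869
y' = -17.3000 + 12.9000·sin(-0.0693)·0.1 = -17.3893
θ' = -0.0693 + (12.9000/1.6)·tan(0.28)·0.1 = 0.1625
v' = 12.9000 − 1.8000·0.1 = 12.7200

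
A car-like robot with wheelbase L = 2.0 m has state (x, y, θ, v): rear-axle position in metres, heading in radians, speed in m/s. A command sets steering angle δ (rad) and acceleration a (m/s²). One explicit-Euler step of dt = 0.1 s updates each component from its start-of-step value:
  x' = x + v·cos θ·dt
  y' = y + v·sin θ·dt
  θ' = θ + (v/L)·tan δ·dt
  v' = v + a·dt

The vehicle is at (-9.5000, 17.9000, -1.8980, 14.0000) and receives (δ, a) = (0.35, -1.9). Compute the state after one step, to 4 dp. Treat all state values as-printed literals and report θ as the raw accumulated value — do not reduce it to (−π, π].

(-9.9500, 16.5743, -1.6425, 13.8100)

x' = -9.5000 + 14.0000·cos(-1.8980)·0.1 = -9.9500
y' = 17.9000 + 14.0000·sin(-1.8980)·0.1 = 16.5743
θ' = -1.8980 + (14.0000/2.0)·tan(0.35)·0.1 = -1.6425
v' = 14.0000 − 1.9000·0.1 = 13.8100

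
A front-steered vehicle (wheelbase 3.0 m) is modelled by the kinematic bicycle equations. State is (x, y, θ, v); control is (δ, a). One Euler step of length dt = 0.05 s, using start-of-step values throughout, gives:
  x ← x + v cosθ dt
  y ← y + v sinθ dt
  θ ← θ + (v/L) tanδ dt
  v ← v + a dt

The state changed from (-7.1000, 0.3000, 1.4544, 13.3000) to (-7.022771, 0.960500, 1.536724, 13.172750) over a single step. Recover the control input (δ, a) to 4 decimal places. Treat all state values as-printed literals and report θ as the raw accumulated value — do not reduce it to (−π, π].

δ = 0.3556, a = -2.5450

a = (v'−v)/dt = (-0.127250)/0.05 = -2.5450
Δθ = θ'−θ = 0.082324;  (v·dt/L) = 13.3000·0.05/3.0 = 0.221667
tan δ = Δθ·L/(v·dt) = 0.371386  →  δ = 0.3556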